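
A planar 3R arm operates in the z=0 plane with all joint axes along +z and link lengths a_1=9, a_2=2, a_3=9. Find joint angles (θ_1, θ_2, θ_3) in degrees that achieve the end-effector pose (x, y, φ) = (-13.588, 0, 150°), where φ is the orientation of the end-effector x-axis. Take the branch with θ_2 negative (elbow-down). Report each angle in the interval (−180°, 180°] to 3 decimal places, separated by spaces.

-134.333 -150.017 74.350

wrist centre = target − a_3·(cos φ, sin φ) = (-5.7938, -4.5000)
cos θ_2 = (53.8178−9²−2²)/(2·9·2) = -0.8662; θ_2 = -150.0169° (elbow-down)
β = atan2(-4.5000,-5.7938) = -142.1636°; ψ = atan2(-0.9995,7.2677) = -7.8305°
θ_1 = β − ψ = -134.3331°
θ_3 = φ − θ_1 − θ_2 = 74.3500° (wrapped to (-180°,180°])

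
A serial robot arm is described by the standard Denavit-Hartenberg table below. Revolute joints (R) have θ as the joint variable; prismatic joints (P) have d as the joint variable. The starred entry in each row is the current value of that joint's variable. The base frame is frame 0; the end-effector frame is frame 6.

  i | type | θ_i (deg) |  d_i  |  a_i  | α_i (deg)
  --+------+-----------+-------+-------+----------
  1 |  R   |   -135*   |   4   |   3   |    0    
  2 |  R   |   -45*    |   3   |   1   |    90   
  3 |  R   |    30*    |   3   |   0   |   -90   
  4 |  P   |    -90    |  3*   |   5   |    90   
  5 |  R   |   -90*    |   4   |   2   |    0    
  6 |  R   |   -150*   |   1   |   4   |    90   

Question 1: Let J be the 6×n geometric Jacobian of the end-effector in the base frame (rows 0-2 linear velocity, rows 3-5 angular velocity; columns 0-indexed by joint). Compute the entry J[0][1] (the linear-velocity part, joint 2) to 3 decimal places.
-6.000

axis z_1 = (0.0000,0.0000,1.0000); lever o_n−o_1 = (5.5622,6.0000,4.3660)
cross product → J_v[:, 1] = (-6.0000,5.5622,0.0000)
J_ω[:, 1] = z_1
entry J[0][1] = -6.0000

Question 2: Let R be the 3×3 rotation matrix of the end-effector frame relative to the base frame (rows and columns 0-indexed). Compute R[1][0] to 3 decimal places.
-0.500

End-effector x-axis (col 0 of R) = (0.4330,-0.5000,0.7500)
R[1][0] = -0.5000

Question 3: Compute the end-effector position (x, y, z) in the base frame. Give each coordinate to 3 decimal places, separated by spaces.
after link 1: o_1 = (-2.1213, -2.1213, 4.0000)
after link 2: o_2 = (-3.1213, -2.1213, 7.0000)
after link 3: o_3 = (-3.1213, 0.8787, 7.0000)
after link 4: o_4 = (-1.6213, 5.8787, 9.5981)
after link 5: o_5 = (0.8428, 5.8787, 5.8660)
after link 6: o_6 = (3.4409, 3.8787, 8.3660)

3.441 3.879 8.366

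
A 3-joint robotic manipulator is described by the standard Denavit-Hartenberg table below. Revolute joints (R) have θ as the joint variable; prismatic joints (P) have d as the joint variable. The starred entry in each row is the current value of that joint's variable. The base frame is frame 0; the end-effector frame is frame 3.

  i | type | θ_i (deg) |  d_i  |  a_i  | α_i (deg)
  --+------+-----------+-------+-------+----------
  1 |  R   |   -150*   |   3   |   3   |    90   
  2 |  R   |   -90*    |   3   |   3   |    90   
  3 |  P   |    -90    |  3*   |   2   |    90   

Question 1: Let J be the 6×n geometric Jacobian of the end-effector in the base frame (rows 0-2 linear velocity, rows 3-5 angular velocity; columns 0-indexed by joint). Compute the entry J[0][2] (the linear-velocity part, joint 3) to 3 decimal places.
0.866

prismatic axis z_2 = (0.8660,0.5000,-0.0000)
J_v[:, 2] = z_2; J_ω[:, 2] = (0,0,0)
entry J[0][2] = 0.8660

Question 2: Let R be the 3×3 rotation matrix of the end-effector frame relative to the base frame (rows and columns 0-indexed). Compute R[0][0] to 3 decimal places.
End-effector x-axis (col 0 of R) = (0.5000,-0.8660,-0.0000)
R[0][0] = 0.5000

0.500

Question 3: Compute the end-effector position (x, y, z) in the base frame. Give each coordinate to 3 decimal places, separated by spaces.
after link 1: o_1 = (-2.5981, -1.5000, 3.0000)
after link 2: o_2 = (-4.0981, 1.0981, 0.0000)
after link 3: o_3 = (-0.5000, 0.8660, -0.0000)

-0.500 0.866 -0.000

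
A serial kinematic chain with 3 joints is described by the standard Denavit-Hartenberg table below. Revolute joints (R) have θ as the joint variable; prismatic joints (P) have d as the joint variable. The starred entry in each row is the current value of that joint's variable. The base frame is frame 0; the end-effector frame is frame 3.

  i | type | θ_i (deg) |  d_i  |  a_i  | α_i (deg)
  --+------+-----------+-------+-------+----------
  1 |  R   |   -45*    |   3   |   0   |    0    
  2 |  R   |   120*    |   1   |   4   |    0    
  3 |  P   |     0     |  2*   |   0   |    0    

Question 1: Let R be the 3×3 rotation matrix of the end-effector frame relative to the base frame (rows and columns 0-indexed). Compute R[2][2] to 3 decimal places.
End-effector z-axis (col 2 of R) = (0.0000,0.0000,1.0000)
R[2][2] = 1.0000

1.000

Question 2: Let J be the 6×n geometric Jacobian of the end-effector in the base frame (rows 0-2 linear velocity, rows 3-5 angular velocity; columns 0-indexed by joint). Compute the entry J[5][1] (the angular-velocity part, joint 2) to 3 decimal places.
axis z_1 = (0.0000,0.0000,1.0000); lever o_n−o_1 = (1.0353,3.8637,3.0000)
cross product → J_v[:, 1] = (-3.8637,1.0353,0.0000)
J_ω[:, 1] = z_1
entry J[5][1] = 1.0000

1.000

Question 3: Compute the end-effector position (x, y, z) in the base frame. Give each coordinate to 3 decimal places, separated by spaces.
1.035 3.864 6.000

after link 1: o_1 = (0.0000, 0.0000, 3.0000)
after link 2: o_2 = (1.0353, 3.8637, 4.0000)
after link 3: o_3 = (1.0353, 3.8637, 6.0000)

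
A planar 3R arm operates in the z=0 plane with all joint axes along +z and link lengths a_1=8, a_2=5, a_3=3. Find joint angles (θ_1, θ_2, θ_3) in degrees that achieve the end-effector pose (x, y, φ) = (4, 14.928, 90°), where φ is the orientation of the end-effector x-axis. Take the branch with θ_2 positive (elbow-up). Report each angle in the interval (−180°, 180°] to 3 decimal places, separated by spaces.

59.997 30.007 -0.004

wrist centre = target − a_3·(cos φ, sin φ) = (4.0000, 11.9280)
cos θ_2 = (158.2772−8²−5²)/(2·8·5) = 0.8660; θ_2 = 30.0069° (elbow-up)
β = atan2(11.9280,4.0000) = 71.4614°; ψ = atan2(2.5005,12.3298) = 11.4643°
θ_1 = β − ψ = 59.9971°
θ_3 = φ − θ_1 − θ_2 = -0.0040° (wrapped to (-180°,180°])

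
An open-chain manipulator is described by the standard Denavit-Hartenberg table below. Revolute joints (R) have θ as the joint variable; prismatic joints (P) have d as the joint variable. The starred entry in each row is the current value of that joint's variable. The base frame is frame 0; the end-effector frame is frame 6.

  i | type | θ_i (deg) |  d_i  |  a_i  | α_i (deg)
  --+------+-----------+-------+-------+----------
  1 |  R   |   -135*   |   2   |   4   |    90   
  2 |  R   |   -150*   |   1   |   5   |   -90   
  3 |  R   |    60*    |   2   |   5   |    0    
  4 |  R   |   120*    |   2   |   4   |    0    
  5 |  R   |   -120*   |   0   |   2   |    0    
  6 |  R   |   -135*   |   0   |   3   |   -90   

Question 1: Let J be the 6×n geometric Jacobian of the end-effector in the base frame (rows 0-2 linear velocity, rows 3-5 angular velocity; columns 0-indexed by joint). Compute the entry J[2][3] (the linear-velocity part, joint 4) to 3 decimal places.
-0.583

axis z_3 = (-0.3536,-0.3536,-0.8660); lever o_n−o_3 = (-2.8930,-1.2444,-0.6203)
cross product → J_v[:, 3] = (-0.8584,2.2861,-0.5829)
J_ω[:, 3] = z_3
entry J[2][3] = -0.5829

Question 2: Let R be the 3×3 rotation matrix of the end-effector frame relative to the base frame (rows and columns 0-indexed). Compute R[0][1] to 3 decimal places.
End-effector y-axis (col 1 of R) = (0.3536,0.3536,0.8660)
R[0][1] = 0.3536

0.354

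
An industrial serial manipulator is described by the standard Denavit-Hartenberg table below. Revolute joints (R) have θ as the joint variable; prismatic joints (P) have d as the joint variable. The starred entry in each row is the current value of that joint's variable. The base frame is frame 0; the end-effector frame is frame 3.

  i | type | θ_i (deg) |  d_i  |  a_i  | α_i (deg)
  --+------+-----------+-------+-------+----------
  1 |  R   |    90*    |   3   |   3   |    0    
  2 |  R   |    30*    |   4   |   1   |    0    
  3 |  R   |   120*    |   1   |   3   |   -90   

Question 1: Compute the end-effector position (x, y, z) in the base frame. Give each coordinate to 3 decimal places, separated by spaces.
after link 1: o_1 = (0.0000, 3.0000, 3.0000)
after link 2: o_2 = (-0.5000, 3.8660, 7.0000)
after link 3: o_3 = (-2.0000, 1.2679, 8.0000)

-2.000 1.268 8.000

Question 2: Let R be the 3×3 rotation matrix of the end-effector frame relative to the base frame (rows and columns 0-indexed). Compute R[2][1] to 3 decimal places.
-1.000

End-effector y-axis (col 1 of R) = (0.0000,-0.0000,-1.0000)
R[2][1] = -1.0000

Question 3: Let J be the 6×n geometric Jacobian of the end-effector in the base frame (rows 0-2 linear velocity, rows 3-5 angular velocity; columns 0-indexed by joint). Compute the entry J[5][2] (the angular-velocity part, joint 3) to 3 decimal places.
axis z_2 = (0.0000,0.0000,1.0000); lever o_n−o_2 = (-1.5000,-2.5981,1.0000)
cross product → J_v[:, 2] = (2.5981,-1.5000,0.0000)
J_ω[:, 2] = z_2
entry J[5][2] = 1.0000

1.000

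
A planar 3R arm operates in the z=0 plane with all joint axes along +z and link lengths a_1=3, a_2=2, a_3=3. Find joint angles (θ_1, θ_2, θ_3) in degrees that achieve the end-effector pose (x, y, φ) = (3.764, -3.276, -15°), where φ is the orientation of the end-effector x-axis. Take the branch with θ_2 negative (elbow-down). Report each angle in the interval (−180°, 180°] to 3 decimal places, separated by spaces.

-29.991 -120.011 135.002

wrist centre = target − a_3·(cos φ, sin φ) = (0.8662, -2.4995)
cos θ_2 = (6.9981−3²−2²)/(2·3·2) = -0.5002; θ_2 = -120.0107° (elbow-down)
β = atan2(-2.4995,0.8662) = -70.8861°; ψ = atan2(-1.7319,1.9997) = -40.8949°
θ_1 = β − ψ = -29.9912°
θ_3 = φ − θ_1 − θ_2 = 135.0019° (wrapped to (-180°,180°])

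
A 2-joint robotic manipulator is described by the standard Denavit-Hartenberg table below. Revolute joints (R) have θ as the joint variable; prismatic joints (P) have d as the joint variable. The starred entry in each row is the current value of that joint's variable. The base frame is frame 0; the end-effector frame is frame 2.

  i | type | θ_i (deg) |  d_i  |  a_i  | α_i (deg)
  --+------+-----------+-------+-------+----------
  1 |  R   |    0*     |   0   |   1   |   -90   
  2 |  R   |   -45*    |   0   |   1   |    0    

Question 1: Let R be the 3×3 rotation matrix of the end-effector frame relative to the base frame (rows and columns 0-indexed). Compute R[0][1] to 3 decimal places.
0.707

End-effector y-axis (col 1 of R) = (0.7071,0.0000,-0.7071)
R[0][1] = 0.7071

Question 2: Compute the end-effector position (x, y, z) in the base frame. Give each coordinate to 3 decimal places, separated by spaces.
after link 1: o_1 = (1.0000, 0.0000, 0.0000)
after link 2: o_2 = (1.7071, -0.0000, 0.7071)

1.707 -0.000 0.707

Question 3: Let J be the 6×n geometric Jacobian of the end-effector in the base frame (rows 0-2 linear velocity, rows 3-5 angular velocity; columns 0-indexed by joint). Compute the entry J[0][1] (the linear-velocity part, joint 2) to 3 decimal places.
axis z_1 = (0.0000,1.0000,0.0000); lever o_n−o_1 = (0.7071,-0.0000,0.7071)
cross product → J_v[:, 1] = (0.7071,0.0000,-0.7071)
J_ω[:, 1] = z_1
entry J[0][1] = 0.7071

0.707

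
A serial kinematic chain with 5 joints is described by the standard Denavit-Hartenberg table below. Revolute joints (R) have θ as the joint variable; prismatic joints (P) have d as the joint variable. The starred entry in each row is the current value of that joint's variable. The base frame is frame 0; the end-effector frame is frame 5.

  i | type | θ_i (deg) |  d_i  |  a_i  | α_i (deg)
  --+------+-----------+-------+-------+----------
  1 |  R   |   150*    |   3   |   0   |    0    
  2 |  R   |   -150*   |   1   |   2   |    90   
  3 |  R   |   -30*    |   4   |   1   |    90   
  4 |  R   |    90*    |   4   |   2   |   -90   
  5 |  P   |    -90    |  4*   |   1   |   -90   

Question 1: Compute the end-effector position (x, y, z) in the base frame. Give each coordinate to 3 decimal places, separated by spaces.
-3.098 -6.000 1.170

after link 1: o_1 = (0.0000, 0.0000, 3.0000)
after link 2: o_2 = (2.0000, 0.0000, 4.0000)
after link 3: o_3 = (2.8660, -4.0000, 3.5000)
after link 4: o_4 = (0.8660, -6.0000, 0.0359)
after link 5: o_5 = (-3.0981, -6.0000, 1.1699)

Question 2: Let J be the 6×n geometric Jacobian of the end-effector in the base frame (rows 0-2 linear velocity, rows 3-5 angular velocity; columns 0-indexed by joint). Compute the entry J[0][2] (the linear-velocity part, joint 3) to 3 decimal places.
axis z_2 = (0.0000,-1.0000,0.0000); lever o_n−o_2 = (-5.0981,-6.0000,-2.8301)
cross product → J_v[:, 2] = (2.8301,-0.0000,-5.0981)
J_ω[:, 2] = z_2
entry J[0][2] = 2.8301

2.830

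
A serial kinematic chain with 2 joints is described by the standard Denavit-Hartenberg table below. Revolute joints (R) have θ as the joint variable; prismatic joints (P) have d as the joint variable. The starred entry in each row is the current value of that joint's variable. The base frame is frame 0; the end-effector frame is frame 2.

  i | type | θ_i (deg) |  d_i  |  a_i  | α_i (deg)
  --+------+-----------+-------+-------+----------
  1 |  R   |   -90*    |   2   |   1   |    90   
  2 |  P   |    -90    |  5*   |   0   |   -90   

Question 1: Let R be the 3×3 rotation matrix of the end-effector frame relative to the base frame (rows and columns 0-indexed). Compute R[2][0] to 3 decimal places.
-1.000

End-effector x-axis (col 0 of R) = (-0.0000,-0.0000,-1.0000)
R[2][0] = -1.0000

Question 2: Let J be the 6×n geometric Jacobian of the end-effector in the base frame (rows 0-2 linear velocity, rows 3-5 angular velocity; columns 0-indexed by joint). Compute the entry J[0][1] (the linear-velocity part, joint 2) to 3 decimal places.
-1.000

prismatic axis z_1 = (-1.0000,-0.0000,0.0000)
J_v[:, 1] = z_1; J_ω[:, 1] = (0,0,0)
entry J[0][1] = -1.0000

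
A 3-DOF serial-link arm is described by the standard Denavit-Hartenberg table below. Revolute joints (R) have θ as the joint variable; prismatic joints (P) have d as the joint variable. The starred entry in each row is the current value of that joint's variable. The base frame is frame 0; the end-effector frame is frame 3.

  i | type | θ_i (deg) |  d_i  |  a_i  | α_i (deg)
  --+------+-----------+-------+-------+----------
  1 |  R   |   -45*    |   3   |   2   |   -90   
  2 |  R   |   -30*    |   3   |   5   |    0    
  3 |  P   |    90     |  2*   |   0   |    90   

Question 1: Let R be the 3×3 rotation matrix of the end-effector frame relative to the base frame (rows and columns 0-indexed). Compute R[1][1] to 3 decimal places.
End-effector y-axis (col 1 of R) = (0.7071,0.7071,0.0000)
R[1][1] = 0.7071

0.707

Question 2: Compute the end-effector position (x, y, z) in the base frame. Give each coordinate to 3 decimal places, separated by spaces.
after link 1: o_1 = (1.4142, -1.4142, 3.0000)
after link 2: o_2 = (6.5974, -2.3548, 5.5000)
after link 3: o_3 = (8.0116, -0.9405, 5.5000)

8.012 -0.941 5.500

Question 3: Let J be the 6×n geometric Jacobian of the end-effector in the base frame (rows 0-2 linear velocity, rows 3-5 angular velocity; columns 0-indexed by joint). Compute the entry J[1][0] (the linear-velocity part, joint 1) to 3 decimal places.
8.012

axis z_0 = ẑ; lever o_n−o_0 = (8.0116,-0.9405,5.5000)
cross product → J_v[:, 0] = (0.9405,8.0116,-0.0000)
J_ω[:, 0] = z_0
entry J[1][0] = 8.0116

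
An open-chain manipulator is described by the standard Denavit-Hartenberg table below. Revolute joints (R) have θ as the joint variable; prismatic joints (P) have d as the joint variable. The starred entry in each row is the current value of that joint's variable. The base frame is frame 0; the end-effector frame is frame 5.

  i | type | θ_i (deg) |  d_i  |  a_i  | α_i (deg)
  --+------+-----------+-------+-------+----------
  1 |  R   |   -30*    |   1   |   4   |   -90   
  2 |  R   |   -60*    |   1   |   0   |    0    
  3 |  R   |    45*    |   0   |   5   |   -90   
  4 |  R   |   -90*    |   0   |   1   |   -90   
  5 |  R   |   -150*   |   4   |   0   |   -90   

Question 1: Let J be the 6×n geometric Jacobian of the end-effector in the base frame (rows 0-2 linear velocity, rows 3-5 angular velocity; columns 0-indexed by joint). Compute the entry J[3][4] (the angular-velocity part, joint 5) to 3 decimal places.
0.837

axis z_4 = (0.8365,-0.4830,0.2588); lever o_n−o_4 = (3.3461,-1.9319,1.0353)
cross product → J_v[:, 4] = (0.0000,-0.0000,-0.0000)
J_ω[:, 4] = z_4
entry J[3][4] = 0.8365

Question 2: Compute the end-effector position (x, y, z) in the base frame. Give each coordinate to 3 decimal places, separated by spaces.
after link 1: o_1 = (3.4641, -2.0000, 1.0000)
after link 2: o_2 = (3.9641, -1.1340, 1.0000)
after link 3: o_3 = (8.1467, -3.5488, 2.2941)
after link 4: o_4 = (8.6467, -2.6828, 2.2941)
after link 5: o_5 = (11.9927, -4.6146, 3.3294)

11.993 -4.615 3.329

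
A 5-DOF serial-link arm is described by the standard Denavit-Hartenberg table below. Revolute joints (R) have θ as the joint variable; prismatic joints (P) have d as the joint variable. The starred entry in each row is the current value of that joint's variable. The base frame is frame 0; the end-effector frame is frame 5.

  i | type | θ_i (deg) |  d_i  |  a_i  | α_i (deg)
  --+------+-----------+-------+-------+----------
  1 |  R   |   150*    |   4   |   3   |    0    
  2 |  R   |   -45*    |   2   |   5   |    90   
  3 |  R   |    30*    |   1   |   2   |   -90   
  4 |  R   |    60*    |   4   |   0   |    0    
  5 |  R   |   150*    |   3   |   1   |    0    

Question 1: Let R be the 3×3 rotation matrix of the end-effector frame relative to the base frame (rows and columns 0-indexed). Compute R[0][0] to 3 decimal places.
0.677

End-effector x-axis (col 0 of R) = (0.6771,-0.5950,-0.4330)
R[0][0] = 0.6771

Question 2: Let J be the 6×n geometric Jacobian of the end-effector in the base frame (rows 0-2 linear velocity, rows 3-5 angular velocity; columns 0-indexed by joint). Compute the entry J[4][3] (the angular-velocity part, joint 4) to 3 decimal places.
-0.483

axis z_3 = (0.1294,-0.4830,0.8660); lever o_n−o_3 = (1.5829,-3.9758,5.6292)
cross product → J_v[:, 3] = (0.7244,0.6424,0.2500)
J_ω[:, 3] = z_3
entry J[4][3] = -0.4830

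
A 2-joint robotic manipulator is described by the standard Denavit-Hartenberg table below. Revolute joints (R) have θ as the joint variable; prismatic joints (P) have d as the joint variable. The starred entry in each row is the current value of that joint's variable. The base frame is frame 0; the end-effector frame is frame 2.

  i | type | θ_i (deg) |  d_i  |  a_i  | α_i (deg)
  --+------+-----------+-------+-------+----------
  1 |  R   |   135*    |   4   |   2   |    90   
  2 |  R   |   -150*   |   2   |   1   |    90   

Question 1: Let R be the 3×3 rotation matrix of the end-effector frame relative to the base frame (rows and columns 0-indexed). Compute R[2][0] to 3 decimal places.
-0.500

End-effector x-axis (col 0 of R) = (0.6124,-0.6124,-0.5000)
R[2][0] = -0.5000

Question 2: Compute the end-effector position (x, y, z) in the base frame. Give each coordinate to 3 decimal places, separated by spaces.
after link 1: o_1 = (-1.4142, 1.4142, 4.0000)
after link 2: o_2 = (0.6124, 2.2161, 3.5000)

0.612 2.216 3.500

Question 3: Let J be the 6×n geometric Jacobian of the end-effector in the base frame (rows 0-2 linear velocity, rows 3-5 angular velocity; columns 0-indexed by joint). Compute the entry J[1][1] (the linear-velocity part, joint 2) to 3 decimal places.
axis z_1 = (0.7071,0.7071,0.0000); lever o_n−o_1 = (2.0266,0.8018,-0.5000)
cross product → J_v[:, 1] = (-0.3536,0.3536,-0.8660)
J_ω[:, 1] = z_1
entry J[1][1] = 0.3536

0.354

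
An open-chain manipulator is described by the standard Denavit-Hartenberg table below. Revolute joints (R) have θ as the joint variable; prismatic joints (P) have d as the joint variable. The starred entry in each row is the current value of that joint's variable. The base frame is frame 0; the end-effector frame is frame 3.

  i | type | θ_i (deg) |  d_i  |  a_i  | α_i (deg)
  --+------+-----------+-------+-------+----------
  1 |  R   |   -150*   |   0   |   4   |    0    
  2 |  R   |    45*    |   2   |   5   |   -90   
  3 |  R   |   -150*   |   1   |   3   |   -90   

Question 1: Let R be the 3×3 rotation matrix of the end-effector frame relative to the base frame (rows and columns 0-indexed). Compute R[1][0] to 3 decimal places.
0.837

End-effector x-axis (col 0 of R) = (0.2241,0.8365,0.5000)
R[1][0] = 0.8365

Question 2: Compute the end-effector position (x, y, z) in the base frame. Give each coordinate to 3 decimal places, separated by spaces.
-3.120 -4.579 3.500

after link 1: o_1 = (-3.4641, -2.0000, 0.0000)
after link 2: o_2 = (-4.7582, -6.8296, 2.0000)
after link 3: o_3 = (-3.1198, -4.5789, 3.5000)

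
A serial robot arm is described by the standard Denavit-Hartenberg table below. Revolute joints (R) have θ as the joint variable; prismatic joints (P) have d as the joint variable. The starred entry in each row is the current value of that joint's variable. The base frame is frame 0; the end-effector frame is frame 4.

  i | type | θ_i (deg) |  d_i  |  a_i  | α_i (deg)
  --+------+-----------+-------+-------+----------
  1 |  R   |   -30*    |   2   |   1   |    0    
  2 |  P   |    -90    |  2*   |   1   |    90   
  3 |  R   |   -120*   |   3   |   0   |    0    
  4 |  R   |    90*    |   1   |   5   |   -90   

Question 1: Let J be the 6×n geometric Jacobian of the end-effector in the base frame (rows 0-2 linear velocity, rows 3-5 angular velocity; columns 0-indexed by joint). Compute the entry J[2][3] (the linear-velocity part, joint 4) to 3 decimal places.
4.330

axis z_3 = (-0.8660,0.5000,0.0000); lever o_n−o_3 = (-3.0311,-3.2500,-2.5000)
cross product → J_v[:, 3] = (-1.2500,-2.1651,4.3301)
J_ω[:, 3] = z_3
entry J[2][3] = 4.3301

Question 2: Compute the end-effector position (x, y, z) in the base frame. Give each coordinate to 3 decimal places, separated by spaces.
-5.263 -3.116 1.500

after link 1: o_1 = (0.8660, -0.5000, 2.0000)
after link 2: o_2 = (0.3660, -1.3660, 4.0000)
after link 3: o_3 = (-2.2321, 0.1340, 4.0000)
after link 4: o_4 = (-5.2631, -3.1160, 1.5000)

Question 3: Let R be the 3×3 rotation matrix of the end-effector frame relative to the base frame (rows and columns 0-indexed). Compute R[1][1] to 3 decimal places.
-0.500

End-effector y-axis (col 1 of R) = (0.8660,-0.5000,-0.0000)
R[1][1] = -0.5000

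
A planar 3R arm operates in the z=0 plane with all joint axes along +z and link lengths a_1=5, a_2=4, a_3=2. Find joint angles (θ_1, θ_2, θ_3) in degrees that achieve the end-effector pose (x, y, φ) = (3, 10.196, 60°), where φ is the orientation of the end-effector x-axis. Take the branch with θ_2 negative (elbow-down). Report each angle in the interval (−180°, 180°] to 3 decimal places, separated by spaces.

wrist centre = target − a_3·(cos φ, sin φ) = (2.0000, 8.4639)
cos θ_2 = (75.6384−5²−4²)/(2·5·4) = 0.8660; θ_2 = -30.0074° (elbow-down)
β = atan2(8.4639,2.0000) = 76.7051°; ψ = atan2(-2.0004,8.4638) = -13.2979°
θ_1 = β − ψ = 90.0030°
θ_3 = φ − θ_1 − θ_2 = 0.0044° (wrapped to (-180°,180°])

90.003 -30.007 0.004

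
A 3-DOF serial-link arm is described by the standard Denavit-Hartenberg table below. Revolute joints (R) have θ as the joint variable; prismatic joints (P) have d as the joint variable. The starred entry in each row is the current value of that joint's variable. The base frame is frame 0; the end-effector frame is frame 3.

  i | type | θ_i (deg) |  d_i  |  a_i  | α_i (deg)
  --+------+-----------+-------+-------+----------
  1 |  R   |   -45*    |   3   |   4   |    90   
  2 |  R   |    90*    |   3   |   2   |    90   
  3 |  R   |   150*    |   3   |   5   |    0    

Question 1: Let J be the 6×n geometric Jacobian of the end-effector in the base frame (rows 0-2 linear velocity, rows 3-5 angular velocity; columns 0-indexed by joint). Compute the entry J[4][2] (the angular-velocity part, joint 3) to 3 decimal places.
axis z_2 = (0.7071,-0.7071,-0.0000); lever o_n−o_2 = (0.3536,-3.8891,-4.3301)
cross product → J_v[:, 2] = (3.0619,3.0619,-2.5000)
J_ω[:, 2] = z_2
entry J[4][2] = -0.7071

-0.707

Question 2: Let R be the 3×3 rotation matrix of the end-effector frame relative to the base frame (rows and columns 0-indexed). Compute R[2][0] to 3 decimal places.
End-effector x-axis (col 0 of R) = (-0.3536,-0.3536,-0.8660)
R[2][0] = -0.8660

-0.866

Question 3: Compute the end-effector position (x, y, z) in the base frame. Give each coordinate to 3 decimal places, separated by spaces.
after link 1: o_1 = (2.8284, -2.8284, 3.0000)
after link 2: o_2 = (0.7071, -4.9497, 5.0000)
after link 3: o_3 = (1.0607, -8.8388, 0.6699)

1.061 -8.839 0.670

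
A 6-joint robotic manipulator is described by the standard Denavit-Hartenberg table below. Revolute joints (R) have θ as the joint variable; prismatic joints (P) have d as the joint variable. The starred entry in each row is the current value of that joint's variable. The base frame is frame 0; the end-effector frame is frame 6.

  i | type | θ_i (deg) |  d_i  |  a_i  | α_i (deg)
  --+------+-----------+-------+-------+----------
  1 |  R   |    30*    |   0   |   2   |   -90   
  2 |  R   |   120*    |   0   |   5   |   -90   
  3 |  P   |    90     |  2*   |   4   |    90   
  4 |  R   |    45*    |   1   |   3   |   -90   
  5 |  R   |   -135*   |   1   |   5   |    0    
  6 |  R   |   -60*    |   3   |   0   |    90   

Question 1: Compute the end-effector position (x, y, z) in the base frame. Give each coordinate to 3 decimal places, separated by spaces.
after link 1: o_1 = (1.7321, 1.0000, 0.0000)
after link 2: o_2 = (-0.4330, -0.2500, -4.3301)
after link 3: o_3 = (0.0670, -4.5801, -3.3301)
after link 4: o_4 = (-0.8964, -7.5858, -3.1355)
after link 5: o_5 = (-2.6862, -4.9159, -7.0938)
after link 6: o_6 = (-5.3378, -3.9973, -6.0331)

-5.338 -3.997 -6.033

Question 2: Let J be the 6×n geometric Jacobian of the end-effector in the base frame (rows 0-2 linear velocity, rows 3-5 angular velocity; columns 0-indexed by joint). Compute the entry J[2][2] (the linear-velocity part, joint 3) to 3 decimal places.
prismatic axis z_2 = (-0.7500,-0.4330,0.5000)
J_v[:, 2] = z_2; J_ω[:, 2] = (0,0,0)
entry J[2][2] = 0.5000

0.500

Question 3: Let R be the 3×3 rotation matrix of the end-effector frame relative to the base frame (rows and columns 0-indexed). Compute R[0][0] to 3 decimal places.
End-effector x-axis (col 0 of R) = (0.2828,0.9520,-0.1174)
R[0][0] = 0.2828

0.283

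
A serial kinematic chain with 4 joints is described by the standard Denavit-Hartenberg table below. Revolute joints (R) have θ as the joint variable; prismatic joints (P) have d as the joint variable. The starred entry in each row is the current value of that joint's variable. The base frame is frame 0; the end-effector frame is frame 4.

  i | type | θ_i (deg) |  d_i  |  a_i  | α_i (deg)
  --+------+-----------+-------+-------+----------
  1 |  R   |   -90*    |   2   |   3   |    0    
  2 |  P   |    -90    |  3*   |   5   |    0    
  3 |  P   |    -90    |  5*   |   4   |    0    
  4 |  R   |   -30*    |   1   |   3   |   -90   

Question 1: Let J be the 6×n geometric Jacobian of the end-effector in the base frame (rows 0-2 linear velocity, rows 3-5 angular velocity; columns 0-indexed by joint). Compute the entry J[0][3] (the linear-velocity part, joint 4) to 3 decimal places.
-2.598

axis z_3 = (0.0000,0.0000,1.0000); lever o_n−o_3 = (1.5000,2.5981,1.0000)
cross product → J_v[:, 3] = (-2.5981,1.5000,0.0000)
J_ω[:, 3] = z_3
entry J[0][3] = -2.5981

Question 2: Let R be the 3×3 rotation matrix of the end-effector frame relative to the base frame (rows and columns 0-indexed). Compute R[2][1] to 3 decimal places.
End-effector y-axis (col 1 of R) = (-0.0000,0.0000,-1.0000)
R[2][1] = -1.0000

-1.000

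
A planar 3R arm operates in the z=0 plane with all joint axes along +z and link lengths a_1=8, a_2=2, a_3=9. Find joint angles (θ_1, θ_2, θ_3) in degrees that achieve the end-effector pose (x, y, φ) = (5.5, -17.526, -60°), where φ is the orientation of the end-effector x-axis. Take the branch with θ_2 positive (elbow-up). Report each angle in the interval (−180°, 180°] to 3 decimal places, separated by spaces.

wrist centre = target − a_3·(cos φ, sin φ) = (1.0000, -9.7318)
cos θ_2 = (95.7074−8²−2²)/(2·8·2) = 0.8659; θ_2 = 30.0195° (elbow-up)
β = atan2(-9.7318,1.0000) = -84.1331°; ψ = atan2(1.0006,9.7317) = 5.8704°
θ_1 = β − ψ = -90.0035°
θ_3 = φ − θ_1 − θ_2 = -0.0160° (wrapped to (-180°,180°])

-90.003 30.019 -0.016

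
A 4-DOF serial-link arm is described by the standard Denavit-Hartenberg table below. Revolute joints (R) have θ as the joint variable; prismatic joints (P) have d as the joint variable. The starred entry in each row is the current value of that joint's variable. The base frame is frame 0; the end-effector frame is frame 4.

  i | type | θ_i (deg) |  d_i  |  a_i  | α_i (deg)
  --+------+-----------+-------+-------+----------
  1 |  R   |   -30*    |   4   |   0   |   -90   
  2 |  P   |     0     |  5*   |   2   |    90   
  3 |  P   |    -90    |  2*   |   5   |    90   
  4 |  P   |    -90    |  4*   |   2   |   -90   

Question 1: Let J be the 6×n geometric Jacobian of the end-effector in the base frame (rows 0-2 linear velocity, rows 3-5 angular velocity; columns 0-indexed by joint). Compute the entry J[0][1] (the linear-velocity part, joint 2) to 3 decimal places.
prismatic axis z_1 = (0.5000,0.8660,0.0000)
J_v[:, 1] = z_1; J_ω[:, 1] = (0,0,0)
entry J[0][1] = 0.5000

0.500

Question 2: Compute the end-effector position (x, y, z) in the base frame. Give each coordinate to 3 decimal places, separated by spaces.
after link 1: o_1 = (0.0000, 0.0000, 4.0000)
after link 2: o_2 = (4.2321, 3.3301, 4.0000)
after link 3: o_3 = (1.7321, -1.0000, 6.0000)
after link 4: o_4 = (-1.7321, 1.0000, 4.0000)

-1.732 1.000 4.000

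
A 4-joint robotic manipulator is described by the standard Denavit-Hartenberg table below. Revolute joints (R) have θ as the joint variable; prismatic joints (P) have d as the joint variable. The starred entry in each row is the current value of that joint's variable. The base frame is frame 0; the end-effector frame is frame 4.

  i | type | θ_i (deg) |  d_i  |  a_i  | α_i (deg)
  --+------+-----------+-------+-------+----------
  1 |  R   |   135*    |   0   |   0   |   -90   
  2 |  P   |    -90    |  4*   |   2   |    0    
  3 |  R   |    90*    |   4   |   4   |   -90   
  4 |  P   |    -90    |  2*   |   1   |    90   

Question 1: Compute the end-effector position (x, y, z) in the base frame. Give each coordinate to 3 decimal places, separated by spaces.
-9.192 -3.536 0.000

after link 1: o_1 = (0.0000, 0.0000, 0.0000)
after link 2: o_2 = (-2.8284, -2.8284, 2.0000)
after link 3: o_3 = (-8.4853, -2.8284, 2.0000)
after link 4: o_4 = (-9.1924, -3.5355, 0.0000)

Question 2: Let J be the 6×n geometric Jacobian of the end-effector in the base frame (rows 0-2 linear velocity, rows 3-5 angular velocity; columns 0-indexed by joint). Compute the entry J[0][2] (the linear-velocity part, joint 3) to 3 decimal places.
1.414

axis z_2 = (-0.7071,-0.7071,0.0000); lever o_n−o_2 = (-6.3640,-0.7071,-2.0000)
cross product → J_v[:, 2] = (1.4142,-1.4142,-4.0000)
J_ω[:, 2] = z_2
entry J[0][2] = 1.4142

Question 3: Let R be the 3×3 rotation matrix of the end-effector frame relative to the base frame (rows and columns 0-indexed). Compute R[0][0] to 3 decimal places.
End-effector x-axis (col 0 of R) = (-0.7071,-0.7071,0.0000)
R[0][0] = -0.7071

-0.707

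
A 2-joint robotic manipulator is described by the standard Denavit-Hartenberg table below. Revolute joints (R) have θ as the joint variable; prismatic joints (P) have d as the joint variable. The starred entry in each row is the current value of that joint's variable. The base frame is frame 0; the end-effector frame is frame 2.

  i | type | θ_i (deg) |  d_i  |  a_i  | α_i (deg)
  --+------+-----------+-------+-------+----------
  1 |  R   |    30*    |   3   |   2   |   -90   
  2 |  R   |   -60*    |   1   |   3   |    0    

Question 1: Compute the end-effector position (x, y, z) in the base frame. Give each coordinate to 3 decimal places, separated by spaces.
2.531 2.616 5.598

after link 1: o_1 = (1.7321, 1.0000, 3.0000)
after link 2: o_2 = (2.5311, 2.6160, 5.5981)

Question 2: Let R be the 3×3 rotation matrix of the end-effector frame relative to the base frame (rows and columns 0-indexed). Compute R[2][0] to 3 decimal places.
End-effector x-axis (col 0 of R) = (0.4330,0.2500,0.8660)
R[2][0] = 0.8660

0.866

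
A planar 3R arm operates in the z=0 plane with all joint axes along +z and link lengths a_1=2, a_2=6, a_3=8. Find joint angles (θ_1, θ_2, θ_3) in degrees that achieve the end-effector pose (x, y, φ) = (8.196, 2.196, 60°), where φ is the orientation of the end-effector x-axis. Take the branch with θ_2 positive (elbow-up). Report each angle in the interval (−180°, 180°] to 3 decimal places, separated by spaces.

-120.002 90.000 90.002

wrist centre = target − a_3·(cos φ, sin φ) = (4.1960, -4.7322)
cos θ_2 = (40.0002−2²−6²)/(2·2·6) = 0.0000; θ_2 = 89.9996° (elbow-up)
β = atan2(-4.7322,4.1960) = -48.4369°; ψ = atan2(6.0000,2.0000) = 71.5647°
θ_1 = β − ψ = -120.0016°
θ_3 = φ − θ_1 − θ_2 = 90.0020° (wrapped to (-180°,180°])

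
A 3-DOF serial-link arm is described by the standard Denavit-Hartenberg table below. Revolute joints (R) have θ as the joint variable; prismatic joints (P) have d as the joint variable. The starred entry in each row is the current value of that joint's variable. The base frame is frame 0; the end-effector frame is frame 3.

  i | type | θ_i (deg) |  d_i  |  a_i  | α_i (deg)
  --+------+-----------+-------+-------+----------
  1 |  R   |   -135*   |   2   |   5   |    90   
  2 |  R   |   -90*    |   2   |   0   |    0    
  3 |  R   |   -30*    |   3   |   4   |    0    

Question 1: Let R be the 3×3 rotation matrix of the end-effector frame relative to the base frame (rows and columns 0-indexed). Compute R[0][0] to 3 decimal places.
0.354

End-effector x-axis (col 0 of R) = (0.3536,0.3536,-0.8660)
R[0][0] = 0.3536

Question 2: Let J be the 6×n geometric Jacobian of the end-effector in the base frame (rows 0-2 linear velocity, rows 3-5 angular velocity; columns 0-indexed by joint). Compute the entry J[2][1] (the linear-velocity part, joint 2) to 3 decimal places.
-2.000

axis z_1 = (-0.7071,0.7071,0.0000); lever o_n−o_1 = (-2.1213,4.9497,-3.4641)
cross product → J_v[:, 1] = (-2.4495,-2.4495,-2.0000)
J_ω[:, 1] = z_1
entry J[2][1] = -2.0000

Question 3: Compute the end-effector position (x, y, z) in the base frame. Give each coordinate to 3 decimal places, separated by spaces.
after link 1: o_1 = (-3.5355, -3.5355, 2.0000)
after link 2: o_2 = (-4.9497, -2.1213, 2.0000)
after link 3: o_3 = (-5.6569, 1.4142, -1.4641)

-5.657 1.414 -1.464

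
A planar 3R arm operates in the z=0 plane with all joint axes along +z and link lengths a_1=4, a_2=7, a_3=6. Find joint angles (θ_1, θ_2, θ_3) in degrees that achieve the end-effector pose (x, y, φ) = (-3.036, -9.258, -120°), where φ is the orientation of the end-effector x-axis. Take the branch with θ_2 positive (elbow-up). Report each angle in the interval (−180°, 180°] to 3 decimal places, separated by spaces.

148.978 150.005 -58.983

wrist centre = target − a_3·(cos φ, sin φ) = (-0.0360, -4.0618)
cos θ_2 = (16.4999−4²−7²)/(2·4·7) = -0.8661; θ_2 = 150.0055° (elbow-up)
β = atan2(-4.0618,-0.0360) = -90.5078°; ψ = atan2(3.4994,-2.0625) = 120.5145°
θ_1 = β − ψ = -211.0223°
θ_3 = φ − θ_1 − θ_2 = -58.9831° (wrapped to (-180°,180°])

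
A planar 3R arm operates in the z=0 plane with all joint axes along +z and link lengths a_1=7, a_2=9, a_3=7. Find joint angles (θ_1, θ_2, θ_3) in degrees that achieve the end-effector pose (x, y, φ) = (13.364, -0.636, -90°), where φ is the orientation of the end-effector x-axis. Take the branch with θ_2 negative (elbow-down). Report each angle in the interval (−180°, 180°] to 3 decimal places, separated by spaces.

wrist centre = target − a_3·(cos φ, sin φ) = (13.3640, 6.3640)
cos θ_2 = (219.0970−7²−9²)/(2·7·9) = 0.7071; θ_2 = -44.9990° (elbow-down)
β = atan2(6.3640,13.3640) = 25.4640°; ψ = atan2(-6.3639,13.3641) = -25.4634°
θ_1 = β − ψ = 50.9274°
θ_3 = φ − θ_1 − θ_2 = -95.9284° (wrapped to (-180°,180°])

50.927 -44.999 -95.928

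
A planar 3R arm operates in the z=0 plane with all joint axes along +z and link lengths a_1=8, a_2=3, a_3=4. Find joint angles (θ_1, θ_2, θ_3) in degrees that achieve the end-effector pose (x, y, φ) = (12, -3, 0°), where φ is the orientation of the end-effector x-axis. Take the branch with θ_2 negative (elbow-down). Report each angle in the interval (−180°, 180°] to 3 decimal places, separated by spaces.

wrist centre = target − a_3·(cos φ, sin φ) = (8.0000, -3.0000)
cos θ_2 = (73.0000−8²−3²)/(2·8·3) = 0.0000; θ_2 = -90.0000° (elbow-down)
β = atan2(-3.0000,8.0000) = -20.5560°; ψ = atan2(-3.0000,8.0000) = -20.5560°
θ_1 = β − ψ = 0.0000°
θ_3 = φ − θ_1 − θ_2 = 90.0000° (wrapped to (-180°,180°])

0.000 -90.000 90.000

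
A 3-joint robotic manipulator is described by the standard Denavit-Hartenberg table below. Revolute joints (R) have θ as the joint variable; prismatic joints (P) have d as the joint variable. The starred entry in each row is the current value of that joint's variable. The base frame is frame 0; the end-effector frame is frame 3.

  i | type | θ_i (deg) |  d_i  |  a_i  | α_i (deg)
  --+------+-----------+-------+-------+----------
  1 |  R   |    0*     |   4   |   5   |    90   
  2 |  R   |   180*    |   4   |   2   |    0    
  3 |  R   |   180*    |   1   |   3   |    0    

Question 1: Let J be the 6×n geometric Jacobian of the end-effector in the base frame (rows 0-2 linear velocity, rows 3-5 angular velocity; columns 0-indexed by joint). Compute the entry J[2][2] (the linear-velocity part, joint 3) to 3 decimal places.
3.000

axis z_2 = (0.0000,-1.0000,0.0000); lever o_n−o_2 = (3.0000,-1.0000,-0.0000)
cross product → J_v[:, 2] = (0.0000,0.0000,3.0000)
J_ω[:, 2] = z_2
entry J[2][2] = 3.0000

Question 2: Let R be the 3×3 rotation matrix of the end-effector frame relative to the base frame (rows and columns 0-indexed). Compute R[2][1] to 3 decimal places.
End-effector y-axis (col 1 of R) = (0.0000,0.0000,1.0000)
R[2][1] = 1.0000

1.000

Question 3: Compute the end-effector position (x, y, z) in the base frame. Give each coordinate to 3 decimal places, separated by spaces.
6.000 -5.000 4.000

after link 1: o_1 = (5.0000, 0.0000, 4.0000)
after link 2: o_2 = (3.0000, -4.0000, 4.0000)
after link 3: o_3 = (6.0000, -5.0000, 4.0000)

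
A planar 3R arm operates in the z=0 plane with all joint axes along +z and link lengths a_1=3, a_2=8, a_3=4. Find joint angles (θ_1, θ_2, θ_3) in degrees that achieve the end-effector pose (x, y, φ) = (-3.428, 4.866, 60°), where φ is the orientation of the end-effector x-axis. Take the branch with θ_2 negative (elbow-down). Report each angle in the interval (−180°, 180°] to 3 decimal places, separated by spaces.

wrist centre = target − a_3·(cos φ, sin φ) = (-5.4280, 1.4019)
cos θ_2 = (31.4285−3²−8²)/(2·3·8) = -0.8661; θ_2 = -150.0054° (elbow-down)
β = atan2(1.4019,-5.4280) = 165.5186°; ψ = atan2(-3.9993,-3.9286) = -134.4886°
θ_1 = β − ψ = 300.0072°
θ_3 = φ − θ_1 − θ_2 = -90.0018° (wrapped to (-180°,180°])

-59.993 -150.005 -90.002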